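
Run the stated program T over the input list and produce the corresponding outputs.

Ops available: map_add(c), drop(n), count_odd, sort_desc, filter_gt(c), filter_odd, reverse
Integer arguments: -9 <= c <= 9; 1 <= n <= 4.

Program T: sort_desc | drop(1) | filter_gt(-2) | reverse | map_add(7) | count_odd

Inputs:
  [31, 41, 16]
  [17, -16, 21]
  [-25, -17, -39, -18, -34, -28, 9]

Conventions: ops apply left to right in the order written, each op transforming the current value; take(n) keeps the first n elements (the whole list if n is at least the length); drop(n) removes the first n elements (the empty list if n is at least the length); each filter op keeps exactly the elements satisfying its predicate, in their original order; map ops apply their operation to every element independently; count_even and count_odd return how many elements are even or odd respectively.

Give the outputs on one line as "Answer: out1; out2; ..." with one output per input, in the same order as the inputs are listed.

1; 0; 0

Execution, op by op:
  [31, 41, 16] -> [41, 31, 16] -> [31, 16] -> [31, 16] -> [16, 31] -> [23, 38] -> 1
  [17, -16, 21] -> [21, 17, -16] -> [17, -16] -> [17] -> [17] -> [24] -> 0
  [-25, -17, -39, -18, -34, -28, 9] -> [9, -17, -18, -25, -28, -34, -39] -> [-17, -18, -25, -28, -34, -39] -> [] -> [] -> [] -> 0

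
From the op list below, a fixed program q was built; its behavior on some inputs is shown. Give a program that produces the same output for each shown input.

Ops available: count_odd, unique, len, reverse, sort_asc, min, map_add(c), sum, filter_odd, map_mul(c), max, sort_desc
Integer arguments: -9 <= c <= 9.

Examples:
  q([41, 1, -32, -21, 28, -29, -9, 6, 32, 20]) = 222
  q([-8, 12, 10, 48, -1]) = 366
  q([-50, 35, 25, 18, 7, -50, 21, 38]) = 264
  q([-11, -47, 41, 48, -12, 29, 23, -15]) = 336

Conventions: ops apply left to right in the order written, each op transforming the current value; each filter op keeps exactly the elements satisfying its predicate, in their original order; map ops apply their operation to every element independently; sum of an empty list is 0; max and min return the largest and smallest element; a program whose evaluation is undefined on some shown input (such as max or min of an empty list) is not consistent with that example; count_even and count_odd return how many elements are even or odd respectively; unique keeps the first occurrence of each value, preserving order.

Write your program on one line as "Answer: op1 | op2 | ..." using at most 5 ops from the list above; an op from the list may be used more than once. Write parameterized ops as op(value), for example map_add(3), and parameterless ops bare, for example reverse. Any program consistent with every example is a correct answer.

reverse | sort_desc | map_mul(6) | sum

Check, running the answer program on each example:
  [41, 1, -32, -21, 28, -29, -9, 6, 32, 20] -> [20, 32, 6, -9, -29, 28, -21, -32, 1, 41] -> [41, 32, 28, 20, 6, 1, -9, -21, -29, -32] -> [246, 192, 168, 120, 36, 6, -54, -126, -174, -192] -> 222
  [-8, 12, 10, 48, -1] -> [-1, 48, 10, 12, -8] -> [48, 12, 10, -1, -8] -> [288, 72, 60, -6, -48] -> 366
  [-50, 35, 25, 18, 7, -50, 21, 38] -> [38, 21, -50, 7, 18, 25, 35, -50] -> [38, 35, 25, 21, 18, 7, -50, -50] -> [228, 210, 150, 126, 108, 42, -300, -300] -> 264
  [-11, -47, 41, 48, -12, 29, 23, -15] -> [-15, 23, 29, -12, 48, 41, -47, -11] -> [48, 41, 29, 23, -11, -12, -15, -47] -> [288, 246, 174, 138, -66, -72, -90, -282] -> 336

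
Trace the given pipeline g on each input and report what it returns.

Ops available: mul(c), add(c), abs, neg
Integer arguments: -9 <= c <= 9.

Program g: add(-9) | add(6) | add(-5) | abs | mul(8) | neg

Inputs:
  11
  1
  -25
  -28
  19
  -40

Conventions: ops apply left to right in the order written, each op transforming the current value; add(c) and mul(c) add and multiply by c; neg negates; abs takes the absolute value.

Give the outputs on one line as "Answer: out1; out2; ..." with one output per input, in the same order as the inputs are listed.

Execution, op by op:
  11 -> 2 -> 8 -> 3 -> 3 -> 24 -> -24
  1 -> -8 -> -2 -> -7 -> 7 -> 56 -> -56
  -25 -> -34 -> -28 -> -33 -> 33 -> 264 -> -264
  -28 -> -37 -> -31 -> -36 -> 36 -> 288 -> -288
  19 -> 10 -> 16 -> 11 -> 11 -> 88 -> -88
  -40 -> -49 -> -43 -> -48 -> 48 -> 384 -> -384

-24; -56; -264; -288; -88; -384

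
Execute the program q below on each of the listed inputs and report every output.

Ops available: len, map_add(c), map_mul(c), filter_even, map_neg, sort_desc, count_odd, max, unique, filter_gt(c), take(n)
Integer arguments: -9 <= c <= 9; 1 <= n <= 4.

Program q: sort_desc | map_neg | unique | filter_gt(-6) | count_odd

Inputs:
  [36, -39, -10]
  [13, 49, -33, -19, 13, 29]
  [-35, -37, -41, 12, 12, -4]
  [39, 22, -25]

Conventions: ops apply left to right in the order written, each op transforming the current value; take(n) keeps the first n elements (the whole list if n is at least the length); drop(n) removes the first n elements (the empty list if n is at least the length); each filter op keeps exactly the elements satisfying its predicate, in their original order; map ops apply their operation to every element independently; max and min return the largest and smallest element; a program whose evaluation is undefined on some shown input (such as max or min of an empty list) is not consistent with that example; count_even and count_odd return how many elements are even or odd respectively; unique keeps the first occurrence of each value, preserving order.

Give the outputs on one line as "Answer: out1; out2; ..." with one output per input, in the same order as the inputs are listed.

Execution, op by op:
  [36, -39, -10] -> [36, -10, -39] -> [-36, 10, 39] -> [-36, 10, 39] -> [10, 39] -> 1
  [13, 49, -33, -19, 13, 29] -> [49, 29, 13, 13, -19, -33] -> [-49, -29, -13, -13, 19, 33] -> [-49, -29, -13, 19, 33] -> [19, 33] -> 2
  [-35, -37, -41, 12, 12, -4] -> [12, 12, -4, -35, -37, -41] -> [-12, -12, 4, 35, 37, 41] -> [-12, 4, 35, 37, 41] -> [4, 35, 37, 41] -> 3
  [39, 22, -25] -> [39, 22, -25] -> [-39, -22, 25] -> [-39, -22, 25] -> [25] -> 1

1; 2; 3; 1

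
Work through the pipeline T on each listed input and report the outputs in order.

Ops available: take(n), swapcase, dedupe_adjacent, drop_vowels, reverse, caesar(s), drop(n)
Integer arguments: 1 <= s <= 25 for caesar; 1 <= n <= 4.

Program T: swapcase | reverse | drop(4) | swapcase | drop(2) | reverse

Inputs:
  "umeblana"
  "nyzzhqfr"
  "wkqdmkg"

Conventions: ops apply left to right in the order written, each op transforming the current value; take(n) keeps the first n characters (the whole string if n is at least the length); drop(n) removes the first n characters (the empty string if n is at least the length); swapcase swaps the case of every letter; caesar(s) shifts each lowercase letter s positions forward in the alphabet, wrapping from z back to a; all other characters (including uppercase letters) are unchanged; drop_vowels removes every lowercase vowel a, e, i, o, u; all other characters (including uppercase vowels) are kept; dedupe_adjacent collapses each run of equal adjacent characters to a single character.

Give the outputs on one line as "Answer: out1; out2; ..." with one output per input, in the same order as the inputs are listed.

Execution, op by op:
  "umeblana" -> "UMEBLANA" -> "ANALBEMU" -> "BEMU" -> "bemu" -> "mu" -> "um"
  "nyzzhqfr" -> "NYZZHQFR" -> "RFQHZZYN" -> "ZZYN" -> "zzyn" -> "yn" -> "ny"
  "wkqdmkg" -> "WKQDMKG" -> "GKMDQKW" -> "QKW" -> "qkw" -> "w" -> "w"

"um"; "ny"; "w"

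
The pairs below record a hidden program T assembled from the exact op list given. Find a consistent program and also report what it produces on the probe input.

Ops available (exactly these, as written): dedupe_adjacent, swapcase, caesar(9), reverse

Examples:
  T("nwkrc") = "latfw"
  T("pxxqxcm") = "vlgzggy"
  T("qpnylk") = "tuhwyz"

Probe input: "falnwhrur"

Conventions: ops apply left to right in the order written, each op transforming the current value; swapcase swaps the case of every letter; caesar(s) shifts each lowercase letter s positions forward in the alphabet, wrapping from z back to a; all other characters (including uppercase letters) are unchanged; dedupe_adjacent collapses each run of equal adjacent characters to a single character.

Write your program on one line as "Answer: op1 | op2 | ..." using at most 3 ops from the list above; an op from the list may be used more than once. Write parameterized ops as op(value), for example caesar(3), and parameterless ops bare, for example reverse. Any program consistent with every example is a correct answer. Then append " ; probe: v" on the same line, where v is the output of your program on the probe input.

reverse | caesar(9) ; probe: "adaqfwujo"

Check, running the answer program on each example:
  "nwkrc" -> "crkwn" -> "latfw"
  "pxxqxcm" -> "mcxqxxp" -> "vlgzggy"
  "qpnylk" -> "klynpq" -> "tuhwyz"
  probe: "falnwhrur" -> "rurhwnlaf" -> "adaqfwujo"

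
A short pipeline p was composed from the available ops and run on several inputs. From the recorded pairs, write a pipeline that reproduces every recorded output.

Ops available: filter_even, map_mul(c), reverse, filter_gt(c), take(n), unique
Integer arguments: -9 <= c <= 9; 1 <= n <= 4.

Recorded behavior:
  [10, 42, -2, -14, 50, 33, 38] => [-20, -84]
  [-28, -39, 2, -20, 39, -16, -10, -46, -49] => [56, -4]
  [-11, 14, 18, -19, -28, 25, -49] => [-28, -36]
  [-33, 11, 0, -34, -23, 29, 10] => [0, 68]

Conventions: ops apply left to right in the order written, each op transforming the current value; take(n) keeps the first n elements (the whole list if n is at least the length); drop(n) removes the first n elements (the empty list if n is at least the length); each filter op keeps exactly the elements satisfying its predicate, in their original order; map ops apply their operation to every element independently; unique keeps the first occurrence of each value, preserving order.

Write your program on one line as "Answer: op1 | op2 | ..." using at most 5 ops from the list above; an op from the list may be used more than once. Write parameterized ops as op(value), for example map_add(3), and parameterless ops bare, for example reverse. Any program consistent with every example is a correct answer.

filter_even | take(4) | take(2) | map_mul(-2)

Check, running the answer program on each example:
  [10, 42, -2, -14, 50, 33, 38] -> [10, 42, -2, -14, 50, 38] -> [10, 42, -2, -14] -> [10, 42] -> [-20, -84]
  [-28, -39, 2, -20, 39, -16, -10, -46, -49] -> [-28, 2, -20, -16, -10, -46] -> [-28, 2, -20, -16] -> [-28, 2] -> [56, -4]
  [-11, 14, 18, -19, -28, 25, -49] -> [14, 18, -28] -> [14, 18, -28] -> [14, 18] -> [-28, -36]
  [-33, 11, 0, -34, -23, 29, 10] -> [0, -34, 10] -> [0, -34, 10] -> [0, -34] -> [0, 68]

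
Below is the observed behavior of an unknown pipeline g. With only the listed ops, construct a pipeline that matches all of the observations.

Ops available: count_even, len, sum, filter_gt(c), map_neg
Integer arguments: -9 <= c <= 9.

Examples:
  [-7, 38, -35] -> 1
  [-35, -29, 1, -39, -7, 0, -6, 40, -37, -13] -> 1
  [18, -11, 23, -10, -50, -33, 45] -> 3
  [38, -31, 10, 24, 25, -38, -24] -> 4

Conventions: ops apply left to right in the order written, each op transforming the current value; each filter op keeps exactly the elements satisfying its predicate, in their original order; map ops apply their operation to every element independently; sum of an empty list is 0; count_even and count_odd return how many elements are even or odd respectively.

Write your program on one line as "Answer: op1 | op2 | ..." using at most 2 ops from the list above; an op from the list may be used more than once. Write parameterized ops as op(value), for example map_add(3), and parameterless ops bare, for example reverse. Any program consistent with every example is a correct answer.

filter_gt(2) | len

Check, running the answer program on each example:
  [-7, 38, -35] -> [38] -> 1
  [-35, -29, 1, -39, -7, 0, -6, 40, -37, -13] -> [40] -> 1
  [18, -11, 23, -10, -50, -33, 45] -> [18, 23, 45] -> 3
  [38, -31, 10, 24, 25, -38, -24] -> [38, 10, 24, 25] -> 4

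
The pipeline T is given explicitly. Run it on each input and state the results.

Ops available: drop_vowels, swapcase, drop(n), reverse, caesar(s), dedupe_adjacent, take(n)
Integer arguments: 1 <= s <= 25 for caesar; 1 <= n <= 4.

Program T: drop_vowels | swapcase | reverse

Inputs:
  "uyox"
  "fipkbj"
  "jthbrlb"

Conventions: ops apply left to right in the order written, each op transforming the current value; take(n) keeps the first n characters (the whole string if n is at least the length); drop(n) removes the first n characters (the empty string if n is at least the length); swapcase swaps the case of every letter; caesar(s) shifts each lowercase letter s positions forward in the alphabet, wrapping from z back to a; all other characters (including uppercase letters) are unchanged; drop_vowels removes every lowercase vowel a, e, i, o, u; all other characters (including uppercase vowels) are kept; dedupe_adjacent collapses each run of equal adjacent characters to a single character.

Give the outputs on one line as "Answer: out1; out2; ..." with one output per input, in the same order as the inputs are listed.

"XY"; "JBKPF"; "BLRBHTJ"

Execution, op by op:
  "uyox" -> "yx" -> "YX" -> "XY"
  "fipkbj" -> "fpkbj" -> "FPKBJ" -> "JBKPF"
  "jthbrlb" -> "jthbrlb" -> "JTHBRLB" -> "BLRBHTJ"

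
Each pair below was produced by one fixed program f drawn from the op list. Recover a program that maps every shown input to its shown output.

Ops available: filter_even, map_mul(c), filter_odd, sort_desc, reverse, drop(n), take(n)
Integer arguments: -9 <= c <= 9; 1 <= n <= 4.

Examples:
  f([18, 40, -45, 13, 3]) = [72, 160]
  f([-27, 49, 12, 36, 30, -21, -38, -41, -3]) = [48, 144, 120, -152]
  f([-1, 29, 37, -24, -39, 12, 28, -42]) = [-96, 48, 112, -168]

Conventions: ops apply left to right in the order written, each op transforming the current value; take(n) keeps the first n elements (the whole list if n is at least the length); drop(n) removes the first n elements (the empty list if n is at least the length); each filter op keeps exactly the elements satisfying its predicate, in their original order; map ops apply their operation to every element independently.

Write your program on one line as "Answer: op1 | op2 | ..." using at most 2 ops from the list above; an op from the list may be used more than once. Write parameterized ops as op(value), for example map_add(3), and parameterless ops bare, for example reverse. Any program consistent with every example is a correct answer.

filter_even | map_mul(4)

Check, running the answer program on each example:
  [18, 40, -45, 13, 3] -> [18, 40] -> [72, 160]
  [-27, 49, 12, 36, 30, -21, -38, -41, -3] -> [12, 36, 30, -38] -> [48, 144, 120, -152]
  [-1, 29, 37, -24, -39, 12, 28, -42] -> [-24, 12, 28, -42] -> [-96, 48, 112, -168]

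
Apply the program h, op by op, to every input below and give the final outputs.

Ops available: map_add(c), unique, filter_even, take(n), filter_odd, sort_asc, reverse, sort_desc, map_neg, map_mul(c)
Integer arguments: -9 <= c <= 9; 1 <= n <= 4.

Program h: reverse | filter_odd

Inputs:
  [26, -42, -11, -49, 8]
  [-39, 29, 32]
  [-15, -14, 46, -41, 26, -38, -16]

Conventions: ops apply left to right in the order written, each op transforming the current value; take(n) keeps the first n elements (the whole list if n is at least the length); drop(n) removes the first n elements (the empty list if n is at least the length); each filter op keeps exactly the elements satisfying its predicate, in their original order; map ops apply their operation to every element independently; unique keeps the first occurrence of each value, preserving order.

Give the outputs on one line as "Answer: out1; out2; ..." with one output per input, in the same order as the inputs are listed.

Execution, op by op:
  [26, -42, -11, -49, 8] -> [8, -49, -11, -42, 26] -> [-49, -11]
  [-39, 29, 32] -> [32, 29, -39] -> [29, -39]
  [-15, -14, 46, -41, 26, -38, -16] -> [-16, -38, 26, -41, 46, -14, -15] -> [-41, -15]

[-49, -11]; [29, -39]; [-41, -15]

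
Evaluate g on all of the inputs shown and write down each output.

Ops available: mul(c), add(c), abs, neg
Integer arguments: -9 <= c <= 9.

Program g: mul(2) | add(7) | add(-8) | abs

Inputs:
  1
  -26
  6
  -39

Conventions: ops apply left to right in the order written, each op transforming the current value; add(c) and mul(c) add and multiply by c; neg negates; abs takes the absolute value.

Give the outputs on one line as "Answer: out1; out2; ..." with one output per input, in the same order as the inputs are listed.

Execution, op by op:
  1 -> 2 -> 9 -> 1 -> 1
  -26 -> -52 -> -45 -> -53 -> 53
  6 -> 12 -> 19 -> 11 -> 11
  -39 -> -78 -> -71 -> -79 -> 79

1; 53; 11; 79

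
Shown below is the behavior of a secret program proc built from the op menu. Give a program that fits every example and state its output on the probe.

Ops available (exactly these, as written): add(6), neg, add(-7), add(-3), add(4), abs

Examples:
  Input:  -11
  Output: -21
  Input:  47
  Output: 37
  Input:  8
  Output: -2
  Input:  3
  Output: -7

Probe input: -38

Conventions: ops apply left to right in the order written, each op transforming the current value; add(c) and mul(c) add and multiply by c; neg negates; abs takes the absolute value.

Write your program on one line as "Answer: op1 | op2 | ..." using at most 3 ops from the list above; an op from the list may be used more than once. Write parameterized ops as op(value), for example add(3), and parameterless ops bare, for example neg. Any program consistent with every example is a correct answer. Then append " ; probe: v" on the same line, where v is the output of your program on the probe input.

add(-3) | add(-7) ; probe: -48

Check, running the answer program on each example:
  -11 -> -14 -> -21
  47 -> 44 -> 37
  8 -> 5 -> -2
  3 -> 0 -> -7
  probe: -38 -> -41 -> -48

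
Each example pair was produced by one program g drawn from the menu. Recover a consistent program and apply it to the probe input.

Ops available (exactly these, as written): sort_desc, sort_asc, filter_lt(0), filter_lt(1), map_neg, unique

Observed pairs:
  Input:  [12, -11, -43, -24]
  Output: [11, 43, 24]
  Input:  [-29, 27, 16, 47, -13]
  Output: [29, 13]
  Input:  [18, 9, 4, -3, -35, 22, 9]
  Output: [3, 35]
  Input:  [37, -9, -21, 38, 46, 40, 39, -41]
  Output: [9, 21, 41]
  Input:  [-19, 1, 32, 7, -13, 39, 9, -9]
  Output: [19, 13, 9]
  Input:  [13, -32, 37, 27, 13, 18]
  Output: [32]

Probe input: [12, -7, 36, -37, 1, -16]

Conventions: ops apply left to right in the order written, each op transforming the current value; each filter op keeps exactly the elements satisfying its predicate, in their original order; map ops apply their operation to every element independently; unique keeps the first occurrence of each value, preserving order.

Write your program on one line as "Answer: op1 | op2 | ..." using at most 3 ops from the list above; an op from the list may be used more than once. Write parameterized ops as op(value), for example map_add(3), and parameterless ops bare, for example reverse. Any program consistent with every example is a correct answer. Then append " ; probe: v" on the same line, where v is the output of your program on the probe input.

unique | filter_lt(1) | map_neg ; probe: [7, 37, 16]

Check, running the answer program on each example:
  [12, -11, -43, -24] -> [12, -11, -43, -24] -> [-11, -43, -24] -> [11, 43, 24]
  [-29, 27, 16, 47, -13] -> [-29, 27, 16, 47, -13] -> [-29, -13] -> [29, 13]
  [18, 9, 4, -3, -35, 22, 9] -> [18, 9, 4, -3, -35, 22] -> [-3, -35] -> [3, 35]
  [37, -9, -21, 38, 46, 40, 39, -41] -> [37, -9, -21, 38, 46, 40, 39, -41] -> [-9, -21, -41] -> [9, 21, 41]
  [-19, 1, 32, 7, -13, 39, 9, -9] -> [-19, 1, 32, 7, -13, 39, 9, -9] -> [-19, -13, -9] -> [19, 13, 9]
  [13, -32, 37, 27, 13, 18] -> [13, -32, 37, 27, 18] -> [-32] -> [32]
  probe: [12, -7, 36, -37, 1, -16] -> [12, -7, 36, -37, 1, -16] -> [-7, -37, -16] -> [7, 37, 16]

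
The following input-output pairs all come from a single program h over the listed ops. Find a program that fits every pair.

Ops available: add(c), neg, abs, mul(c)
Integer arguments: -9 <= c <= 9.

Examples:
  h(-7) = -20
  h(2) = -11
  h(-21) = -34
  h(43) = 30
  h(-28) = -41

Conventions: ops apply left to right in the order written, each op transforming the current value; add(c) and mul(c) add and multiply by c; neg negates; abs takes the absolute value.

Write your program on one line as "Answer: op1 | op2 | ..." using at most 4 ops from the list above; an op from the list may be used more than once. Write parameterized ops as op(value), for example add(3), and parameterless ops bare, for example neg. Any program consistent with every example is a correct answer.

add(-9) | add(4) | add(-3) | add(-5)

Check, running the answer program on each example:
  -7 -> -16 -> -12 -> -15 -> -20
  2 -> -7 -> -3 -> -6 -> -11
  -21 -> -30 -> -26 -> -29 -> -34
  43 -> 34 -> 38 -> 35 -> 30
  -28 -> -37 -> -33 -> -36 -> -41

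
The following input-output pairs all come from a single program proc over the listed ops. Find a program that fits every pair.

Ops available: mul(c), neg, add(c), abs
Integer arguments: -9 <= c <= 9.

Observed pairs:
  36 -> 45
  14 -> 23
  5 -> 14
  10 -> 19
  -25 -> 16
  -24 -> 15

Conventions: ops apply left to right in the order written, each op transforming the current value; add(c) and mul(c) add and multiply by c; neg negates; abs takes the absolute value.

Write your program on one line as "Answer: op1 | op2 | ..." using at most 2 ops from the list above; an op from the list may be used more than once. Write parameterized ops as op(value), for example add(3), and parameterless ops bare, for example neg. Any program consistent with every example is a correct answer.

add(9) | abs

Check, running the answer program on each example:
  36 -> 45 -> 45
  14 -> 23 -> 23
  5 -> 14 -> 14
  10 -> 19 -> 19
  -25 -> -16 -> 16
  -24 -> -15 -> 15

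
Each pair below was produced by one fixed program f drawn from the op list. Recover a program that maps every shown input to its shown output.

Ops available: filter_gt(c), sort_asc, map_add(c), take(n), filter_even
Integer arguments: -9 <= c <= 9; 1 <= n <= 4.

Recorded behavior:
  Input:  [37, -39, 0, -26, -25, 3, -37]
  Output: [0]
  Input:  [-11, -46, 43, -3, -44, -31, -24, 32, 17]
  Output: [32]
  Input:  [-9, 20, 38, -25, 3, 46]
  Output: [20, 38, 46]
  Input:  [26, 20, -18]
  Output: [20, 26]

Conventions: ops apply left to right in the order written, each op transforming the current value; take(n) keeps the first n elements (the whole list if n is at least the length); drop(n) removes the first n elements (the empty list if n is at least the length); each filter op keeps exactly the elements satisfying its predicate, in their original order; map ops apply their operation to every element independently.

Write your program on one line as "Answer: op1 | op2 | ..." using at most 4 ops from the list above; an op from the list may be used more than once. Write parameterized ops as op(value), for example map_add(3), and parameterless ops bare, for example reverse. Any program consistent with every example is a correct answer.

sort_asc | filter_even | filter_gt(-5)

Check, running the answer program on each example:
  [37, -39, 0, -26, -25, 3, -37] -> [-39, -37, -26, -25, 0, 3, 37] -> [-26, 0] -> [0]
  [-11, -46, 43, -3, -44, -31, -24, 32, 17] -> [-46, -44, -31, -24, -11, -3, 17, 32, 43] -> [-46, -44, -24, 32] -> [32]
  [-9, 20, 38, -25, 3, 46] -> [-25, -9, 3, 20, 38, 46] -> [20, 38, 46] -> [20, 38, 46]
  [26, 20, -18] -> [-18, 20, 26] -> [-18, 20, 26] -> [20, 26]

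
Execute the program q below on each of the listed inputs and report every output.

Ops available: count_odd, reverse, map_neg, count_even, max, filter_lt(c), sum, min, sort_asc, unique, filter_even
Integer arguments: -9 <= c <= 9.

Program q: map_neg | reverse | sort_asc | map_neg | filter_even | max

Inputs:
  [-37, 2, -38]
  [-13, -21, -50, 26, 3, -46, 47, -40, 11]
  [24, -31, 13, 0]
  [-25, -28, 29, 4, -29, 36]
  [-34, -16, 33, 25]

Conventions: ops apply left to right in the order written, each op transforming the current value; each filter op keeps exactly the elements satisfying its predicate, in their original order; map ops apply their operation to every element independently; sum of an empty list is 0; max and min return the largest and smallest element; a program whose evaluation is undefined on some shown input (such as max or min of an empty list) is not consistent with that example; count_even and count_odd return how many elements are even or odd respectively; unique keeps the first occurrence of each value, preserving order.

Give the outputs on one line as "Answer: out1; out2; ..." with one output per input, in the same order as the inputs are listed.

2; 26; 24; 36; -16

Execution, op by op:
  [-37, 2, -38] -> [37, -2, 38] -> [38, -2, 37] -> [-2, 37, 38] -> [2, -37, -38] -> [2, -38] -> 2
  [-13, -21, -50, 26, 3, -46, 47, -40, 11] -> [13, 21, 50, -26, -3, 46, -47, 40, -11] -> [-11, 40, -47, 46, -3, -26, 50, 21, 13] -> [-47, -26, -11, -3, 13, 21, 40, 46, 50] -> [47, 26, 11, 3, -13, -21, -40, -46, -50] -> [26, -40, -46, -50] -> 26
  [24, -31, 13, 0] -> [-24, 31, -13, 0] -> [0, -13, 31, -24] -> [-24, -13, 0, 31] -> [24, 13, 0, -31] -> [24, 0] -> 24
  [-25, -28, 29, 4, -29, 36] -> [25, 28, -29, -4, 29, -36] -> [-36, 29, -4, -29, 28, 25] -> [-36, -29, -4, 25, 28, 29] -> [36, 29, 4, -25, -28, -29] -> [36, 4, -28] -> 36
  [-34, -16, 33, 25] -> [34, 16, -33, -25] -> [-25, -33, 16, 34] -> [-33, -25, 16, 34] -> [33, 25, -16, -34] -> [-16, -34] -> -16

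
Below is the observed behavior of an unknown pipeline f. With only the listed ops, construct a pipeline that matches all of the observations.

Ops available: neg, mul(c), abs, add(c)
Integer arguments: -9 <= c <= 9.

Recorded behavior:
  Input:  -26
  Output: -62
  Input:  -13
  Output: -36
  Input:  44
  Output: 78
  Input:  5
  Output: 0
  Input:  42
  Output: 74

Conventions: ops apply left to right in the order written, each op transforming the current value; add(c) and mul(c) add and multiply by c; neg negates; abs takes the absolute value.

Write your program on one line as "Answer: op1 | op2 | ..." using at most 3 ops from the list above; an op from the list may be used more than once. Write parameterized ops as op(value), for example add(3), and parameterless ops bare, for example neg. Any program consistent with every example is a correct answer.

add(-2) | mul(2) | add(-6)

Check, running the answer program on each example:
  -26 -> -28 -> -56 -> -62
  -13 -> -15 -> -30 -> -36
  44 -> 42 -> 84 -> 78
  5 -> 3 -> 6 -> 0
  42 -> 40 -> 80 -> 74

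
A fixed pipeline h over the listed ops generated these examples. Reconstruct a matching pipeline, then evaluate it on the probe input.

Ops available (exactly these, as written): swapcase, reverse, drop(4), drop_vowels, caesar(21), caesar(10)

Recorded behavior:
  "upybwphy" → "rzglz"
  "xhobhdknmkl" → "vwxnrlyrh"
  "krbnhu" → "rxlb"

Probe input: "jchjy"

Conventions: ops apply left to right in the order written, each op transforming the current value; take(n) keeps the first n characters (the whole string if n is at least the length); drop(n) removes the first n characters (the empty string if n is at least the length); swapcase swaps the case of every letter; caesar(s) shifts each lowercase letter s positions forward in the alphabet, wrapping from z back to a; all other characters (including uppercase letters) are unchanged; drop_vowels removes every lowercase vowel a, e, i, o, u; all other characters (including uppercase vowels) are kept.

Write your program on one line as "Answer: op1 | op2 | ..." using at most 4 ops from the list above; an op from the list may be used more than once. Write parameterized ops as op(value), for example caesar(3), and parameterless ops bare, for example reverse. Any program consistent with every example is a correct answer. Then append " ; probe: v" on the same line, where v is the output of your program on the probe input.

reverse | caesar(10) | drop_vowels ; probe: "trmt"

Check, running the answer program on each example:
  "upybwphy" -> "yhpwbypu" -> "irzglize" -> "rzglz"
  "xhobhdknmkl" -> "lkmnkdhbohx" -> "vuwxunrlyrh" -> "vwxnrlyrh"
  "krbnhu" -> "uhnbrk" -> "erxlbu" -> "rxlb"
  probe: "jchjy" -> "yjhcj" -> "itrmt" -> "trmt"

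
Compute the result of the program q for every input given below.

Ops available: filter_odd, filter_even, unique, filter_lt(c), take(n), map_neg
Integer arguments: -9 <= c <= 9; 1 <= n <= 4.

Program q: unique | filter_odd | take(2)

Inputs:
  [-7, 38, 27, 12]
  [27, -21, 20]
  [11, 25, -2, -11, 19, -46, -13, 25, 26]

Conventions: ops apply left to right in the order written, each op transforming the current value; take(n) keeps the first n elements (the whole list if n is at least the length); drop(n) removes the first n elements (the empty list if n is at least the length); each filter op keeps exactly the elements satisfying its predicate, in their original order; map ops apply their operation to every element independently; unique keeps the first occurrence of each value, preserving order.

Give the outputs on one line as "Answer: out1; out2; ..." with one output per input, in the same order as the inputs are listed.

[-7, 27]; [27, -21]; [11, 25]

Execution, op by op:
  [-7, 38, 27, 12] -> [-7, 38, 27, 12] -> [-7, 27] -> [-7, 27]
  [27, -21, 20] -> [27, -21, 20] -> [27, -21] -> [27, -21]
  [11, 25, -2, -11, 19, -46, -13, 25, 26] -> [11, 25, -2, -11, 19, -46, -13, 26] -> [11, 25, -11, 19, -13] -> [11, 25]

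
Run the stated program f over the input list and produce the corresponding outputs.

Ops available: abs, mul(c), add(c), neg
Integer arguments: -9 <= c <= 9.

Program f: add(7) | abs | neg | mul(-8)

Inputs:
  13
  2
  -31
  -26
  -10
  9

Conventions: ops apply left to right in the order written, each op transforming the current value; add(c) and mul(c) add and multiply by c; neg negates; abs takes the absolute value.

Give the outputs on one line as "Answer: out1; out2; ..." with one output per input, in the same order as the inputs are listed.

Execution, op by op:
  13 -> 20 -> 20 -> -20 -> 160
  2 -> 9 -> 9 -> -9 -> 72
  -31 -> -24 -> 24 -> -24 -> 192
  -26 -> -19 -> 19 -> -19 -> 152
  -10 -> -3 -> 3 -> -3 -> 24
  9 -> 16 -> 16 -> -16 -> 128

160; 72; 192; 152; 24; 128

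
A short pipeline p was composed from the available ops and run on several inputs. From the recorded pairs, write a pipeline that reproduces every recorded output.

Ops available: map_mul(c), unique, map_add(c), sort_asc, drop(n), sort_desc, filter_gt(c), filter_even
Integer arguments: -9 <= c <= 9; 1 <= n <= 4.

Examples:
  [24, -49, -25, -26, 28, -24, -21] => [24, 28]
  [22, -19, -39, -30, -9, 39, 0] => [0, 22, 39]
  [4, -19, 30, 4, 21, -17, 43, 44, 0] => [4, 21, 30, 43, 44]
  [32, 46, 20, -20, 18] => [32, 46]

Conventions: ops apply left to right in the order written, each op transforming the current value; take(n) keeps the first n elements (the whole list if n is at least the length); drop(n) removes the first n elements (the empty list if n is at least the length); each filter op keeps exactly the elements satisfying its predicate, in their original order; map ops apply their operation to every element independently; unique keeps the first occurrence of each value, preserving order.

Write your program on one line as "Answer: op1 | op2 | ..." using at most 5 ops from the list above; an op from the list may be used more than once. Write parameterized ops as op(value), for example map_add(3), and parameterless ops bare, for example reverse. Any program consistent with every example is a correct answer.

sort_asc | drop(2) | unique | drop(1) | filter_gt(-1)

Check, running the answer program on each example:
  [24, -49, -25, -26, 28, -24, -21] -> [-49, -26, -25, -24, -21, 24, 28] -> [-25, -24, -21, 24, 28] -> [-25, -24, -21, 24, 28] -> [-24, -21, 24, 28] -> [24, 28]
  [22, -19, -39, -30, -9, 39, 0] -> [-39, -30, -19, -9, 0, 22, 39] -> [-19, -9, 0, 22, 39] -> [-19, -9, 0, 22, 39] -> [-9, 0, 22, 39] -> [0, 22, 39]
  [4, -19, 30, 4, 21, -17, 43, 44, 0] -> [-19, -17, 0, 4, 4, 21, 30, 43, 44] -> [0, 4, 4, 21, 30, 43, 44] -> [0, 4, 21, 30, 43, 44] -> [4, 21, 30, 43, 44] -> [4, 21, 30, 43, 44]
  [32, 46, 20, -20, 18] -> [-20, 18, 20, 32, 46] -> [20, 32, 46] -> [20, 32, 46] -> [32, 46] -> [32, 46]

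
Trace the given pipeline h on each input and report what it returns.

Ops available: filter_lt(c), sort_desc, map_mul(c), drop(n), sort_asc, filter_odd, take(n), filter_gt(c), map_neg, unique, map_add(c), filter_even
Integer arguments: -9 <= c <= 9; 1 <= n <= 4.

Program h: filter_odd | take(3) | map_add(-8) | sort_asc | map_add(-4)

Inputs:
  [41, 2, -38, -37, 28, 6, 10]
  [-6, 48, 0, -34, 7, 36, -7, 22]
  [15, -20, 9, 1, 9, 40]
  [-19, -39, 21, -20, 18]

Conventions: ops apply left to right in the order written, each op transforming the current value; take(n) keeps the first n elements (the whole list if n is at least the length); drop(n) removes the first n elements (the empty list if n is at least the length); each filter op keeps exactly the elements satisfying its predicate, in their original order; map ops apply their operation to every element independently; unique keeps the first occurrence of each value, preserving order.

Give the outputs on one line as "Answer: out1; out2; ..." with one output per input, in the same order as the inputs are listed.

[-49, 29]; [-19, -5]; [-11, -3, 3]; [-51, -31, 9]

Execution, op by op:
  [41, 2, -38, -37, 28, 6, 10] -> [41, -37] -> [41, -37] -> [33, -45] -> [-45, 33] -> [-49, 29]
  [-6, 48, 0, -34, 7, 36, -7, 22] -> [7, -7] -> [7, -7] -> [-1, -15] -> [-15, -1] -> [-19, -5]
  [15, -20, 9, 1, 9, 40] -> [15, 9, 1, 9] -> [15, 9, 1] -> [7, 1, -7] -> [-7, 1, 7] -> [-11, -3, 3]
  [-19, -39, 21, -20, 18] -> [-19, -39, 21] -> [-19, -39, 21] -> [-27, -47, 13] -> [-47, -27, 13] -> [-51, -31, 9]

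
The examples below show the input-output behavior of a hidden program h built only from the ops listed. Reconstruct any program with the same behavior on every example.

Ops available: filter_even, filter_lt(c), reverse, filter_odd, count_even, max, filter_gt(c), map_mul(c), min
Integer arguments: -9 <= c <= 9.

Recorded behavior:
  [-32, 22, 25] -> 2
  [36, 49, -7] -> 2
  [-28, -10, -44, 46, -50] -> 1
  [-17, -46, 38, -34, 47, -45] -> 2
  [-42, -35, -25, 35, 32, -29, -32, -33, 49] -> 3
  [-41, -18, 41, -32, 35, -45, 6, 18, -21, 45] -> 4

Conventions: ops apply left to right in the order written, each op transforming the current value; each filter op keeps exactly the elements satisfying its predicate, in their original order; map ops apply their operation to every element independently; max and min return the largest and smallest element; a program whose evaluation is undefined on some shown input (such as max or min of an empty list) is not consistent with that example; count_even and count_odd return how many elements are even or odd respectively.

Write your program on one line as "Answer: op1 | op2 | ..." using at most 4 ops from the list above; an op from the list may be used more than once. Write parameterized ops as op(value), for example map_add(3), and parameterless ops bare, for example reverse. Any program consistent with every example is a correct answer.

map_mul(-1) | filter_lt(-9) | map_mul(8) | count_even

Check, running the answer program on each example:
  [-32, 22, 25] -> [32, -22, -25] -> [-22, -25] -> [-176, -200] -> 2
  [36, 49, -7] -> [-36, -49, 7] -> [-36, -49] -> [-288, -392] -> 2
  [-28, -10, -44, 46, -50] -> [28, 10, 44, -46, 50] -> [-46] -> [-368] -> 1
  [-17, -46, 38, -34, 47, -45] -> [17, 46, -38, 34, -47, 45] -> [-38, -47] -> [-304, -376] -> 2
  [-42, -35, -25, 35, 32, -29, -32, -33, 49] -> [42, 35, 25, -35, -32, 29, 32, 33, -49] -> [-35, -32, -49] -> [-280, -256, -392] -> 3
  [-41, -18, 41, -32, 35, -45, 6, 18, -21, 45] -> [41, 18, -41, 32, -35, 45, -6, -18, 21, -45] -> [-41, -35, -18, -45] -> [-328, -280, -144, -360] -> 4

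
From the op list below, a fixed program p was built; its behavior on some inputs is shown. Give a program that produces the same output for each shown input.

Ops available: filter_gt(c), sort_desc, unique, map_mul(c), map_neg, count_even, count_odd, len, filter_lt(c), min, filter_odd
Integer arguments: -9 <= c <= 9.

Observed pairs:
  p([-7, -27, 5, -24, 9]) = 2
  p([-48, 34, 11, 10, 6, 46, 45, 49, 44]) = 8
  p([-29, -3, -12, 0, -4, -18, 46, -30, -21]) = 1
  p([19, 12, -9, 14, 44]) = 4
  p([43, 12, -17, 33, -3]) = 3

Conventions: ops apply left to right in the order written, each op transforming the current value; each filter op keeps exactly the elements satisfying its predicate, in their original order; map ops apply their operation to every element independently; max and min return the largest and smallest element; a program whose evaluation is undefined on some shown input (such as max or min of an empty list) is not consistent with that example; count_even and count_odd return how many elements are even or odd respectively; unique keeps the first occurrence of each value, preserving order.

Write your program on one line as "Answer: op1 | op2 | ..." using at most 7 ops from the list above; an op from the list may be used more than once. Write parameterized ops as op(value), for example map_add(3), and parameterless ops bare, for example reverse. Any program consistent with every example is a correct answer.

map_neg | map_mul(7) | sort_desc | map_mul(2) | filter_lt(0) | count_even

Check, running the answer program on each example:
  [-7, -27, 5, -24, 9] -> [7, 27, -5, 24, -9] -> [49, 189, -35, 168, -63] -> [189, 168, 49, -35, -63] -> [378, 336, 98, -70, -126] -> [-70, -126] -> 2
  [-48, 34, 11, 10, 6, 46, 45, 49, 44] -> [48, -34, -11, -10, -6, -46, -45, -49, -44] -> [336, -238, -77, -70, -42, -322, -315, -343, -308] -> [336, -42, -70, -77, -238, -308, -315, -322, -343] -> [672, -84, -140, -154, -476, -616, -630, -644, -686] -> [-84, -140, -154, -476, -616, -630, -644, -686] -> 8
  [-29, -3, -12, 0, -4, -18, 46, -30, -21] -> [29, 3, 12, 0, 4, 18, -46, 30, 21] -> [203, 21, 84, 0, 28, 126, -322, 210, 147] -> [210, 203, 147, 126, 84, 28, 21, 0, -322] -> [420, 406, 294, 252, 168, 56, 42, 0, -644] -> [-644] -> 1
  [19, 12, -9, 14, 44] -> [-19, -12, 9, -14, -44] -> [-133, -84, 63, -98, -308] -> [63, -84, -98, -133, -308] -> [126, -168, -196, -266, -616] -> [-168, -196, -266, -616] -> 4
  [43, 12, -17, 33, -3] -> [-43, -12, 17, -33, 3] -> [-301, -84, 119, -231, 21] -> [119, 21, -84, -231, -301] -> [238, 42, -168, -462, -602] -> [-168, -462, -602] -> 3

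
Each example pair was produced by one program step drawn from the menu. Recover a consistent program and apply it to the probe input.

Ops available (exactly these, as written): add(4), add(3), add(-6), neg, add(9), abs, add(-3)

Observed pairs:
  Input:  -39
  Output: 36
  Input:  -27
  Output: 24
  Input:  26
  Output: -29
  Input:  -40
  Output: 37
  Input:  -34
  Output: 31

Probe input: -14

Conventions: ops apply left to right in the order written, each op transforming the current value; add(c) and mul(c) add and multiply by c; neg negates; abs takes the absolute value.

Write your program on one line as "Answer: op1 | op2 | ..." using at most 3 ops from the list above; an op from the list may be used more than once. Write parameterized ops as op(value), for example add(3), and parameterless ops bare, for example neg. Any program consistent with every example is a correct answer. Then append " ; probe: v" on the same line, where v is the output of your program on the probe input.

neg | add(3) | add(-6) ; probe: 11

Check, running the answer program on each example:
  -39 -> 39 -> 42 -> 36
  -27 -> 27 -> 30 -> 24
  26 -> -26 -> -23 -> -29
  -40 -> 40 -> 43 -> 37
  -34 -> 34 -> 37 -> 31
  probe: -14 -> 14 -> 17 -> 11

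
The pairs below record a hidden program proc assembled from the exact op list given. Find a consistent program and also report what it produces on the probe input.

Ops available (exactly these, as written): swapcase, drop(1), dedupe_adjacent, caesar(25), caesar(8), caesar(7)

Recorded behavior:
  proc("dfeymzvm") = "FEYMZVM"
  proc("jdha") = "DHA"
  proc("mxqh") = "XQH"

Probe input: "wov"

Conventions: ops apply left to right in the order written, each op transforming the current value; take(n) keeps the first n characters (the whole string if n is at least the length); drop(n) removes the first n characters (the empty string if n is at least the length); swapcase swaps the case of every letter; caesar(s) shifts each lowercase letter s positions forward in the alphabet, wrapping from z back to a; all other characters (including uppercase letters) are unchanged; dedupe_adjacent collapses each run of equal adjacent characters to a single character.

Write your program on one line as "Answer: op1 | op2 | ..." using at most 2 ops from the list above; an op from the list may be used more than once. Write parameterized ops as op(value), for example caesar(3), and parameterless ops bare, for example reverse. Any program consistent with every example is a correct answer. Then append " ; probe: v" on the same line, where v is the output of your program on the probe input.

swapcase | drop(1) ; probe: "OV"

Check, running the answer program on each example:
  "dfeymzvm" -> "DFEYMZVM" -> "FEYMZVM"
  "jdha" -> "JDHA" -> "DHA"
  "mxqh" -> "MXQH" -> "XQH"
  probe: "wov" -> "WOV" -> "OV"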